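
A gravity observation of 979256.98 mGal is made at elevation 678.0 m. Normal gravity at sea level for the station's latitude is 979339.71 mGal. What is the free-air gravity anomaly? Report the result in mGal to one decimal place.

126.5

Free-air correction = 0.3086 × 678.0 = 209.23 mGal
Free-air anomaly = 979256.98 − 979339.71 + (209.23) = 126.50 mGal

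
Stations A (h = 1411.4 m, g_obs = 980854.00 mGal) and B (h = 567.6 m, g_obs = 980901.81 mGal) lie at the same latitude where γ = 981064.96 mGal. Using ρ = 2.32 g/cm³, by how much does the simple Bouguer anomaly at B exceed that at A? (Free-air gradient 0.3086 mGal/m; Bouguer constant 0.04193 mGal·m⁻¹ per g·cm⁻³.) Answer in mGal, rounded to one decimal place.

Δg_SB(A) = 980854.00 − 981064.96 + 0.3086×1411.4 − 0.04193×2.32×1411.4 = 87.30 mGal
Δg_SB(B) = 980901.81 − 981064.96 + 0.3086×567.6 − 0.04193×2.32×567.6 = -43.20 mGal
Difference = -43.20 − (87.30) = -130.50 mGal

-130.5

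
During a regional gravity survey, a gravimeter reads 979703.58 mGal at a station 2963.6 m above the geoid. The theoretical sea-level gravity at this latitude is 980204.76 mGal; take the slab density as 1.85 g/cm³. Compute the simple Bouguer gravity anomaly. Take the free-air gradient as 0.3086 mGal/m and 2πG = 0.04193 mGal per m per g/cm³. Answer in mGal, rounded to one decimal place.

183.5

Free-air correction = 0.3086 × 2963.6 = 914.57 mGal
Free-air anomaly = 979703.58 − 980204.76 + (914.57) = 413.39 mGal
Bouguer slab correction = 0.04193 × 1.85 × 2963.6 = 229.89 mGal
Simple Bouguer anomaly = 413.39 − (229.89) = 183.50 mGal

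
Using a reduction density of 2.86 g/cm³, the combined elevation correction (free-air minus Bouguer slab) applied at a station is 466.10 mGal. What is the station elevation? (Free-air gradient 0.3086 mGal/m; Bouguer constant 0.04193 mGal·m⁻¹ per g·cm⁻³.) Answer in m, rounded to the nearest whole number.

2470

Combined gradient = 0.3086 − 0.04193 × 2.86 = 0.1886802 mGal/m
h = 466.10 / 0.1886802 = 2470.32 m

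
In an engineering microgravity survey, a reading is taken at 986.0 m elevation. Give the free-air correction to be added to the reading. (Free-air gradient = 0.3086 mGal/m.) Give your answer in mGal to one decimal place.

304.3

Free-air correction = 0.3086 × 986.0 = 304.3 mGal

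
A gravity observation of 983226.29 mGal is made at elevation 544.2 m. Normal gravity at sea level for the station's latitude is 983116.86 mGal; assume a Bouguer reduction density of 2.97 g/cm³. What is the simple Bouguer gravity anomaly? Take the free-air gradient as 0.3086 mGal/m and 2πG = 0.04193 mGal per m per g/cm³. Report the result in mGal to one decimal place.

Free-air correction = 0.3086 × 544.2 = 167.94 mGal
Free-air anomaly = 983226.29 − 983116.86 + (167.94) = 277.37 mGal
Bouguer slab correction = 0.04193 × 2.97 × 544.2 = 67.77 mGal
Simple Bouguer anomaly = 277.37 − (67.77) = 209.60 mGal

209.6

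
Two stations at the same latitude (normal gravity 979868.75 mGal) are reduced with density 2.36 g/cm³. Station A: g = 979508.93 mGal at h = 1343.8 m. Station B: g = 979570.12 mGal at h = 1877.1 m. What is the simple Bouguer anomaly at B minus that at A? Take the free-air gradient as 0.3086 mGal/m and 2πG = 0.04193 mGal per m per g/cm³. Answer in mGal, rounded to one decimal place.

173.0

Δg_SB(A) = 979508.93 − 979868.75 + 0.3086×1343.8 − 0.04193×2.36×1343.8 = -78.10 mGal
Δg_SB(B) = 979570.12 − 979868.75 + 0.3086×1877.1 − 0.04193×2.36×1877.1 = 94.90 mGal
Difference = 94.90 − (-78.10) = 173.00 mGal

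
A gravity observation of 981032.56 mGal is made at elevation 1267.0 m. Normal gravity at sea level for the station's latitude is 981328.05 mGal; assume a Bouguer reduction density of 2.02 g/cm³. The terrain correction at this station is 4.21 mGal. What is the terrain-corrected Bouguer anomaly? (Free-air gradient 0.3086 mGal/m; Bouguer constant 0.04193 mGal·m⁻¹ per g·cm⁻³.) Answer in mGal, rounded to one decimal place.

-7.6

Free-air correction = 0.3086 × 1267.0 = 391.00 mGal
Free-air anomaly = 981032.56 − 981328.05 + (391.00) = 95.51 mGal
Bouguer slab correction = 0.04193 × 2.02 × 1267.0 = 107.31 mGal
Simple Bouguer anomaly = 95.51 − (107.31) = -11.80 mGal
Complete Bouguer anomaly = -11.80 + 4.21 = -7.59 mGal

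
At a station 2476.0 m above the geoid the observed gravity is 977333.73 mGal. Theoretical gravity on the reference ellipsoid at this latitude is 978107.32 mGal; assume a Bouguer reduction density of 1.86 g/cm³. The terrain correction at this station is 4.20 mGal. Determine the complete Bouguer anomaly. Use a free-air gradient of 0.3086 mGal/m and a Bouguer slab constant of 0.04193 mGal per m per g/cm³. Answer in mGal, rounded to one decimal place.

Free-air correction = 0.3086 × 2476.0 = 764.09 mGal
Free-air anomaly = 977333.73 − 978107.32 + (764.09) = -9.50 mGal
Bouguer slab correction = 0.04193 × 1.86 × 2476.0 = 193.10 mGal
Simple Bouguer anomaly = -9.50 − (193.10) = -202.60 mGal
Complete Bouguer anomaly = -202.60 + 4.20 = -198.40 mGal

-198.4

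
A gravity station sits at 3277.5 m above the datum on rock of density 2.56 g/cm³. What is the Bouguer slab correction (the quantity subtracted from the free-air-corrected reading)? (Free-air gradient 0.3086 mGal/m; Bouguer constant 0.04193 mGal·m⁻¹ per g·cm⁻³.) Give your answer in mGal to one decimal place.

Bouguer slab correction = 0.04193 × 2.56 × 3277.5 = 351.8 mGal

351.8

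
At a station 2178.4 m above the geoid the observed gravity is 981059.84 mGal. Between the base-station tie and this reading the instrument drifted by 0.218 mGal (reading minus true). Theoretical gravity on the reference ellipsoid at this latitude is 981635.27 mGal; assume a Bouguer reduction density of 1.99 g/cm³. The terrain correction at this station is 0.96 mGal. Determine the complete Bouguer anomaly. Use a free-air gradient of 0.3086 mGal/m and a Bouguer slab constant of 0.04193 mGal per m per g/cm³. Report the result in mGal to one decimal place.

Drift-corrected reading = 981059.84 − (0.218) = 981059.622 mGal
Free-air correction = 0.3086 × 2178.4 = 672.25 mGal
Free-air anomaly = 981059.622 − 981635.27 + (672.25) = 96.602 mGal
Bouguer slab correction = 0.04193 × 1.99 × 2178.4 = 181.77 mGal
Simple Bouguer anomaly = 96.602 − (181.77) = -85.168 mGal
Complete Bouguer anomaly = -85.168 + 0.96 = -84.208 mGal

-84.2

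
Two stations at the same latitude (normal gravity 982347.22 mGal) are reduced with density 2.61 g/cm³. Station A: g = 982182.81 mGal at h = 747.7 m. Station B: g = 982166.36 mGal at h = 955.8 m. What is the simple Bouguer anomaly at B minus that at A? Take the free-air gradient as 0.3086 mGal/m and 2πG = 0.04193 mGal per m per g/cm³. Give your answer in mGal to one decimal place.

Δg_SB(A) = 982182.81 − 982347.22 + 0.3086×747.7 − 0.04193×2.61×747.7 = -15.50 mGal
Δg_SB(B) = 982166.36 − 982347.22 + 0.3086×955.8 − 0.04193×2.61×955.8 = 9.50 mGal
Difference = 9.50 − (-15.50) = 25.00 mGal

25.0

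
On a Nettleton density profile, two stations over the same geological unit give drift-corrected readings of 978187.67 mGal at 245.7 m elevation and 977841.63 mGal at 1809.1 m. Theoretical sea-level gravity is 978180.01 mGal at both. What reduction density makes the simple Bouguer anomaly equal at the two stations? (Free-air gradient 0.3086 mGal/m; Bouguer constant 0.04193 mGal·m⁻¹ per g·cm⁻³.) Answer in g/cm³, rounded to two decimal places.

2.08

Δg_obs = 977841.63 − 978187.67 = -346.04 mGal over Δh = 1809.1 − 245.7 = 1563.4 m
Equal Bouguer anomalies ⇒ Δg_obs + (0.3086 − 0.04193ρ)·Δh = 0
0.3086 − 0.04193ρ = −Δg_obs/Δh = 0.22134
ρ = (0.3086 − 0.22134) / 0.04193 = 2.08 g/cm³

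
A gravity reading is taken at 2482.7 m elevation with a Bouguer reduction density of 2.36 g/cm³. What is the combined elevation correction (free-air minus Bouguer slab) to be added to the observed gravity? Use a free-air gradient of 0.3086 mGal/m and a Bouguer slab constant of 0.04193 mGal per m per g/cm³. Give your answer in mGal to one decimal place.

520.5

Combined gradient = 0.3086 − 0.04193 × 2.36 = 0.2096452 mGal/m
Combined elevation correction = 0.2096452 × 2482.7 = 520.5 mGal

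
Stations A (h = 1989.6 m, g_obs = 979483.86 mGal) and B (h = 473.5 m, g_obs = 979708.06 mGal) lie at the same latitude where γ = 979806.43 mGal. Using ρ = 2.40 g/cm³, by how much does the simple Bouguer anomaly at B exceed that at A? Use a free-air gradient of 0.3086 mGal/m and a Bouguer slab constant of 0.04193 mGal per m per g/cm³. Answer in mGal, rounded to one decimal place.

-91.1

Δg_SB(A) = 979483.86 − 979806.43 + 0.3086×1989.6 − 0.04193×2.40×1989.6 = 91.20 mGal
Δg_SB(B) = 979708.06 − 979806.43 + 0.3086×473.5 − 0.04193×2.40×473.5 = 0.10 mGal
Difference = 0.10 − (91.20) = -91.10 mGal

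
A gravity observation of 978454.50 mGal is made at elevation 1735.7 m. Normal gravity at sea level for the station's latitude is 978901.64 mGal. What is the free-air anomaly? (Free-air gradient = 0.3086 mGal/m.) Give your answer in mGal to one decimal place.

Free-air correction = 0.3086 × 1735.7 = 535.64 mGal
Free-air anomaly = 978454.50 − 978901.64 + (535.64) = 88.50 mGal

88.5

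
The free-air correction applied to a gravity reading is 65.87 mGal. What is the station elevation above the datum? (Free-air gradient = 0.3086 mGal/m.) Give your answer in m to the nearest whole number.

h = 65.87 / 0.3086 = 213.45 m

213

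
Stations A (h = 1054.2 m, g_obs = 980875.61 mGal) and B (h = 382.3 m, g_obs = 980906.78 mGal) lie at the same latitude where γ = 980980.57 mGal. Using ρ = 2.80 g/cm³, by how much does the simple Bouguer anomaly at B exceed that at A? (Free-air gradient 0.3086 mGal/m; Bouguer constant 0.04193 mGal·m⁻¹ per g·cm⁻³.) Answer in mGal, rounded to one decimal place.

Δg_SB(A) = 980875.61 − 980980.57 + 0.3086×1054.2 − 0.04193×2.80×1054.2 = 96.60 mGal
Δg_SB(B) = 980906.78 − 980980.57 + 0.3086×382.3 − 0.04193×2.80×382.3 = -0.70 mGal
Difference = -0.70 − (96.60) = -97.30 mGal

-97.3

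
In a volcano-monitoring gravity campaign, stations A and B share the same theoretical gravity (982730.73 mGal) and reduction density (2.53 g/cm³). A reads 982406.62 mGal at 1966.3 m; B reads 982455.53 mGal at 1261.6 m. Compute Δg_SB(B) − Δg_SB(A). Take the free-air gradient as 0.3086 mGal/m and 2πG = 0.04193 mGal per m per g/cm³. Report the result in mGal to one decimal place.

Δg_SB(A) = 982406.62 − 982730.73 + 0.3086×1966.3 − 0.04193×2.53×1966.3 = 74.10 mGal
Δg_SB(B) = 982455.53 − 982730.73 + 0.3086×1261.6 − 0.04193×2.53×1261.6 = -19.70 mGal
Difference = -19.70 − (74.10) = -93.80 mGal

-93.8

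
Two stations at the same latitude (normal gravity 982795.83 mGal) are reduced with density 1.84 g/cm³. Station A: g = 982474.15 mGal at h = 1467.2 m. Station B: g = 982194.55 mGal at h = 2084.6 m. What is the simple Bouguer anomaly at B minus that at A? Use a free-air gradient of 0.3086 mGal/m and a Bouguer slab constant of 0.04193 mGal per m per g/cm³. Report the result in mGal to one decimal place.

-136.7

Δg_SB(A) = 982474.15 − 982795.83 + 0.3086×1467.2 − 0.04193×1.84×1467.2 = 17.90 mGal
Δg_SB(B) = 982194.55 − 982795.83 + 0.3086×2084.6 − 0.04193×1.84×2084.6 = -118.80 mGal
Difference = -118.80 − (17.90) = -136.70 mGal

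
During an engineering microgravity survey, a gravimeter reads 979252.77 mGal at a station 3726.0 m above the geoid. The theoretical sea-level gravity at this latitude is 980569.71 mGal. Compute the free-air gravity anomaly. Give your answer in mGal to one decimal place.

-167.1

Free-air correction = 0.3086 × 3726.0 = 1149.84 mGal
Free-air anomaly = 979252.77 − 980569.71 + (1149.84) = -167.10 mGal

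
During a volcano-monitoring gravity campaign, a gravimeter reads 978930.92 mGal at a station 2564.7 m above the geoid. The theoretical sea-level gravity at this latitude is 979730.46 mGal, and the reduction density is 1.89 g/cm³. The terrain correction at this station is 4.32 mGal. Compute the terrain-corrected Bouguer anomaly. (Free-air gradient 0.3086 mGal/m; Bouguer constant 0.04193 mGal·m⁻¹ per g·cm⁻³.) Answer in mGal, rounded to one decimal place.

Free-air correction = 0.3086 × 2564.7 = 791.47 mGal
Free-air anomaly = 978930.92 − 979730.46 + (791.47) = -8.07 mGal
Bouguer slab correction = 0.04193 × 1.89 × 2564.7 = 203.25 mGal
Simple Bouguer anomaly = -8.07 − (203.25) = -211.32 mGal
Complete Bouguer anomaly = -211.32 + 4.32 = -207.00 mGal

-207.0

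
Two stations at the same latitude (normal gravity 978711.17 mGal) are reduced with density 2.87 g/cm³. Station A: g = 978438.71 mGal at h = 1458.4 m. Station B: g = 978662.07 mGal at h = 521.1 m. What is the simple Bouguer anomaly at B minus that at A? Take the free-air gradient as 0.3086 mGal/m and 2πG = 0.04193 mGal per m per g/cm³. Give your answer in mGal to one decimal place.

Δg_SB(A) = 978438.71 − 978711.17 + 0.3086×1458.4 − 0.04193×2.87×1458.4 = 2.10 mGal
Δg_SB(B) = 978662.07 − 978711.17 + 0.3086×521.1 − 0.04193×2.87×521.1 = 49.00 mGal
Difference = 49.00 − (2.10) = 46.90 mGal

46.9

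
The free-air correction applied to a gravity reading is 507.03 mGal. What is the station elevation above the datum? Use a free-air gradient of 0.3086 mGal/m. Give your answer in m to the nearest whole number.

1643

h = 507.03 / 0.3086 = 1643.00 m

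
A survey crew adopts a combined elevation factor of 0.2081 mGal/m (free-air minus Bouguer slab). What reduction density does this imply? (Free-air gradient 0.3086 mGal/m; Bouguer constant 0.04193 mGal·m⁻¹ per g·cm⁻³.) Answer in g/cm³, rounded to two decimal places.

0.2081 = 0.3086 − 0.04193 × ρ
ρ = (0.3086 − 0.2081) / 0.04193 = 2.40 g/cm³

2.40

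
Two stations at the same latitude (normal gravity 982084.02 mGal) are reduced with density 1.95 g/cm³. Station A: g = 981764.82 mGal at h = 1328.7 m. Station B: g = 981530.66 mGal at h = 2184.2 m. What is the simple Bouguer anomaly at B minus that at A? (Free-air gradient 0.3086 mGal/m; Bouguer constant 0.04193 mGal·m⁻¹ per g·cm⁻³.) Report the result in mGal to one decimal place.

-40.1

Δg_SB(A) = 981764.82 − 982084.02 + 0.3086×1328.7 − 0.04193×1.95×1328.7 = -17.80 mGal
Δg_SB(B) = 981530.66 − 982084.02 + 0.3086×2184.2 − 0.04193×1.95×2184.2 = -57.90 mGal
Difference = -57.90 − (-17.80) = -40.10 mGal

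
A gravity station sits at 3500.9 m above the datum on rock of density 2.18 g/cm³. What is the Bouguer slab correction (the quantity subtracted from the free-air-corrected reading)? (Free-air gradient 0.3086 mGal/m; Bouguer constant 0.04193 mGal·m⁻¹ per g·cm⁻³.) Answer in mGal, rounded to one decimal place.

320.0

Bouguer slab correction = 0.04193 × 2.18 × 3500.9 = 320.0 mGal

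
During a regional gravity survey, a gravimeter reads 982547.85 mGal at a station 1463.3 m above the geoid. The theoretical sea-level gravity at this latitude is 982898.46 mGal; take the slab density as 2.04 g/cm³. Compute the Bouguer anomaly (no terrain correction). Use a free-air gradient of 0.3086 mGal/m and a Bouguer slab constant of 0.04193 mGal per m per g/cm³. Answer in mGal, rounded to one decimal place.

Free-air correction = 0.3086 × 1463.3 = 451.57 mGal
Free-air anomaly = 982547.85 − 982898.46 + (451.57) = 100.96 mGal
Bouguer slab correction = 0.04193 × 2.04 × 1463.3 = 125.17 mGal
Simple Bouguer anomaly = 100.96 − (125.17) = -24.21 mGal

-24.2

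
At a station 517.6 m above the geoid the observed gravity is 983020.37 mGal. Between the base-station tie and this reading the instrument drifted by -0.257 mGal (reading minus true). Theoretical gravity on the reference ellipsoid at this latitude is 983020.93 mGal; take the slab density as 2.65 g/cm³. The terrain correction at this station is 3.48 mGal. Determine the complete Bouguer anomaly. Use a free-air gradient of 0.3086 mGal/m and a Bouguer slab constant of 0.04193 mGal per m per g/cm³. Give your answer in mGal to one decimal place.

105.4

Drift-corrected reading = 983020.37 − (-0.257) = 983020.627 mGal
Free-air correction = 0.3086 × 517.6 = 159.73 mGal
Free-air anomaly = 983020.627 − 983020.93 + (159.73) = 159.427 mGal
Bouguer slab correction = 0.04193 × 2.65 × 517.6 = 57.51 mGal
Simple Bouguer anomaly = 159.427 − (57.51) = 101.917 mGal
Complete Bouguer anomaly = 101.917 + 3.48 = 105.397 mGal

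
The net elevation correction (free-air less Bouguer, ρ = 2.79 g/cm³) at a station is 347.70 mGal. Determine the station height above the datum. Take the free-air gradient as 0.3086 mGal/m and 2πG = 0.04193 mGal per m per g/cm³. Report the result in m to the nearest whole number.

Combined gradient = 0.3086 − 0.04193 × 2.79 = 0.1916153 mGal/m
h = 347.70 / 0.1916153 = 1814.57 m

1815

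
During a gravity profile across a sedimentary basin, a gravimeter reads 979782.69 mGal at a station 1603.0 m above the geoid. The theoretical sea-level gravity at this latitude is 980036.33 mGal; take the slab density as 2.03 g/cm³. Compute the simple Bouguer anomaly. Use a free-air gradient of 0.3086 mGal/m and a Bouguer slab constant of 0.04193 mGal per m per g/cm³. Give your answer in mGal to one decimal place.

Free-air correction = 0.3086 × 1603.0 = 494.69 mGal
Free-air anomaly = 979782.69 − 980036.33 + (494.69) = 241.05 mGal
Bouguer slab correction = 0.04193 × 2.03 × 1603.0 = 136.44 mGal
Simple Bouguer anomaly = 241.05 − (136.44) = 104.61 mGal

104.6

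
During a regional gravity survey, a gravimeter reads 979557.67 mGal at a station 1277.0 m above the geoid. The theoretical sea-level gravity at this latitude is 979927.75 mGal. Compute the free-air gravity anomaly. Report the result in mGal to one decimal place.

Free-air correction = 0.3086 × 1277.0 = 394.08 mGal
Free-air anomaly = 979557.67 − 979927.75 + (394.08) = 24.00 mGal

24.0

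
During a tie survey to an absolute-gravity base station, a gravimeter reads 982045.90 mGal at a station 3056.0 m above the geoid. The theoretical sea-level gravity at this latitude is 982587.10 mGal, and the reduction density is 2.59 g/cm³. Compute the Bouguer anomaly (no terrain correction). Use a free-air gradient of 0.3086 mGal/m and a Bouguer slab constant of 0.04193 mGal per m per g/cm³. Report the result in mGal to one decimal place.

Free-air correction = 0.3086 × 3056.0 = 943.08 mGal
Free-air anomaly = 982045.90 − 982587.10 + (943.08) = 401.88 mGal
Bouguer slab correction = 0.04193 × 2.59 × 3056.0 = 331.88 mGal
Simple Bouguer anomaly = 401.88 − (331.88) = 70.00 mGal

70.0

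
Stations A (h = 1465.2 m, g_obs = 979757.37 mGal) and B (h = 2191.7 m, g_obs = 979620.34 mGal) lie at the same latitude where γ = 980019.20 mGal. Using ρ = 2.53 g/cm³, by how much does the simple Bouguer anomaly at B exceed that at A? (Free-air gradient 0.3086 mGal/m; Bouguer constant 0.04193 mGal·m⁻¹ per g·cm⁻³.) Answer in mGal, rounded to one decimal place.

Δg_SB(A) = 979757.37 − 980019.20 + 0.3086×1465.2 − 0.04193×2.53×1465.2 = 34.90 mGal
Δg_SB(B) = 979620.34 − 980019.20 + 0.3086×2191.7 − 0.04193×2.53×2191.7 = 45.00 mGal
Difference = 45.00 − (34.90) = 10.10 mGal

10.1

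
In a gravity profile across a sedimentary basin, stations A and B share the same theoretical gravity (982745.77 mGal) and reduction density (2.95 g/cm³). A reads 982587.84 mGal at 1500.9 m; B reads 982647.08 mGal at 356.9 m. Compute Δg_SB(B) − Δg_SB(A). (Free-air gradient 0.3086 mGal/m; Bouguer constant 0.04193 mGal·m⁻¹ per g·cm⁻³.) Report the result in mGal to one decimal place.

Δg_SB(A) = 982587.84 − 982745.77 + 0.3086×1500.9 − 0.04193×2.95×1500.9 = 119.60 mGal
Δg_SB(B) = 982647.08 − 982745.77 + 0.3086×356.9 − 0.04193×2.95×356.9 = -32.70 mGal
Difference = -32.70 − (119.60) = -152.30 mGal

-152.3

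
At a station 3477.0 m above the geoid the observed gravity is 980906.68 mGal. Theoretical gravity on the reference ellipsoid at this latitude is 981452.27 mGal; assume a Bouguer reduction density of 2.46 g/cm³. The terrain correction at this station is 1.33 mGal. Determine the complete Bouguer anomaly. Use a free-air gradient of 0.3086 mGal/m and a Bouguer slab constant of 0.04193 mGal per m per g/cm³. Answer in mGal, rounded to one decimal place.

Free-air correction = 0.3086 × 3477.0 = 1073.00 mGal
Free-air anomaly = 980906.68 − 981452.27 + (1073.00) = 527.41 mGal
Bouguer slab correction = 0.04193 × 2.46 × 3477.0 = 358.64 mGal
Simple Bouguer anomaly = 527.41 − (358.64) = 168.77 mGal
Complete Bouguer anomaly = 168.77 + 1.33 = 170.10 mGal

170.1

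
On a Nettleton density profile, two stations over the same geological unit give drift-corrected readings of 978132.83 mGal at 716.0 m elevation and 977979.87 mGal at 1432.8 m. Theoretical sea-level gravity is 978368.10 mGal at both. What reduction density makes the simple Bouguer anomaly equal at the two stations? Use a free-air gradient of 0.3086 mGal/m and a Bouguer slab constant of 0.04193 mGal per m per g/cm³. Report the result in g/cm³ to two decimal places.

Δg_obs = 977979.87 − 978132.83 = -152.96 mGal over Δh = 1432.8 − 716.0 = 716.8 m
Equal Bouguer anomalies ⇒ Δg_obs + (0.3086 − 0.04193ρ)·Δh = 0
0.3086 − 0.04193ρ = −Δg_obs/Δh = 0.21339
ρ = (0.3086 − 0.21339) / 0.04193 = 2.27 g/cm³

2.27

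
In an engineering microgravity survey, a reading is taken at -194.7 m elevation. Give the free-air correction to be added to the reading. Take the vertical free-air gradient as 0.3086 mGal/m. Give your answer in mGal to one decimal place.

-60.1

Free-air correction = 0.3086 × -194.7 = -60.1 mGal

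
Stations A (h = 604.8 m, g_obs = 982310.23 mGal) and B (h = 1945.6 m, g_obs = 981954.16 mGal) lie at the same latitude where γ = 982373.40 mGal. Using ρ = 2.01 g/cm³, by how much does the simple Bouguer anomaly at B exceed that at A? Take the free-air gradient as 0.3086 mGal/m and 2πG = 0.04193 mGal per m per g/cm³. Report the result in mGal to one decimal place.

Δg_SB(A) = 982310.23 − 982373.40 + 0.3086×604.8 − 0.04193×2.01×604.8 = 72.50 mGal
Δg_SB(B) = 981954.16 − 982373.40 + 0.3086×1945.6 − 0.04193×2.01×1945.6 = 17.20 mGal
Difference = 17.20 − (72.50) = -55.30 mGal

-55.3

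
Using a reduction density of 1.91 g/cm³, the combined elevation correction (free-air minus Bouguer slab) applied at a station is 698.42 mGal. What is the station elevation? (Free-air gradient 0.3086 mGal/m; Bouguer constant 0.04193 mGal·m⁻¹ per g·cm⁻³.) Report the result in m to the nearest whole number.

Combined gradient = 0.3086 − 0.04193 × 1.91 = 0.2285137 mGal/m
h = 698.42 / 0.2285137 = 3056.36 m

3056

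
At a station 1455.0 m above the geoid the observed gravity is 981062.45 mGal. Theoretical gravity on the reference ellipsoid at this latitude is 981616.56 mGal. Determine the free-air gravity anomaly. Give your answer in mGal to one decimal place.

-105.1

Free-air correction = 0.3086 × 1455.0 = 449.01 mGal
Free-air anomaly = 981062.45 − 981616.56 + (449.01) = -105.10 mGal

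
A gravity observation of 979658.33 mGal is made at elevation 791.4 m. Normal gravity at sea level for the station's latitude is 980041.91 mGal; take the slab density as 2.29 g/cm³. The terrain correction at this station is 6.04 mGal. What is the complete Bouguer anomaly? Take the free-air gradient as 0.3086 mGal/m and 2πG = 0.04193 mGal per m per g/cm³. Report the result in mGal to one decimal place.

-209.3

Free-air correction = 0.3086 × 791.4 = 244.23 mGal
Free-air anomaly = 979658.33 − 980041.91 + (244.23) = -139.35 mGal
Bouguer slab correction = 0.04193 × 2.29 × 791.4 = 75.99 mGal
Simple Bouguer anomaly = -139.35 − (75.99) = -215.34 mGal
Complete Bouguer anomaly = -215.34 + 6.04 = -209.30 mGal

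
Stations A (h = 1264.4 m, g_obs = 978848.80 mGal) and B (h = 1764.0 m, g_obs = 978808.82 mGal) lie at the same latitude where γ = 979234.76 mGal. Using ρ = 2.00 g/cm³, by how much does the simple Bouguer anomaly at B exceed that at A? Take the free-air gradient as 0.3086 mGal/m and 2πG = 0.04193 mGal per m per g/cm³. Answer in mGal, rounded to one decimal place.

Δg_SB(A) = 978848.80 − 979234.76 + 0.3086×1264.4 − 0.04193×2.00×1264.4 = -101.80 mGal
Δg_SB(B) = 978808.82 − 979234.76 + 0.3086×1764.0 − 0.04193×2.00×1764.0 = -29.50 mGal
Difference = -29.50 − (-101.80) = 72.30 mGal

72.3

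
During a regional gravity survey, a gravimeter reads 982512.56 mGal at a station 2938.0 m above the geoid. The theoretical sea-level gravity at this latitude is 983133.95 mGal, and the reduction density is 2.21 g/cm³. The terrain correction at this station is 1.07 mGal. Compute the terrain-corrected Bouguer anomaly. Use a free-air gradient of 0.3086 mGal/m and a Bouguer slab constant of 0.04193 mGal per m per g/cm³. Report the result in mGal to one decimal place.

Free-air correction = 0.3086 × 2938.0 = 906.67 mGal
Free-air anomaly = 982512.56 − 983133.95 + (906.67) = 285.28 mGal
Bouguer slab correction = 0.04193 × 2.21 × 2938.0 = 272.25 mGal
Simple Bouguer anomaly = 285.28 − (272.25) = 13.03 mGal
Complete Bouguer anomaly = 13.03 + 1.07 = 14.10 mGal

14.1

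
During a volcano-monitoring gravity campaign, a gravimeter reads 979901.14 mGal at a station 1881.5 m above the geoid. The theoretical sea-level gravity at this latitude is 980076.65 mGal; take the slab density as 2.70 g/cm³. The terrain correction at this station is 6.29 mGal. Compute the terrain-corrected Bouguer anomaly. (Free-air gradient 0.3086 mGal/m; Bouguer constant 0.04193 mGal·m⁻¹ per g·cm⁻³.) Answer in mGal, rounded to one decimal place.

Free-air correction = 0.3086 × 1881.5 = 580.63 mGal
Free-air anomaly = 979901.14 − 980076.65 + (580.63) = 405.12 mGal
Bouguer slab correction = 0.04193 × 2.70 × 1881.5 = 213.01 mGal
Simple Bouguer anomaly = 405.12 − (213.01) = 192.11 mGal
Complete Bouguer anomaly = 192.11 + 6.29 = 198.40 mGal

198.4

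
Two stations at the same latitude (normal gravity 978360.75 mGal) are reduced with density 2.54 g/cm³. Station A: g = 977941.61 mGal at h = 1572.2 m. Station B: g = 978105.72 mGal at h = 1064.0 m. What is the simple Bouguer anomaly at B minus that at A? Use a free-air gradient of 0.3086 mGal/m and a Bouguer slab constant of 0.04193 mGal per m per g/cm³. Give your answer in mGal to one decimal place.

61.4

Δg_SB(A) = 977941.61 − 978360.75 + 0.3086×1572.2 − 0.04193×2.54×1572.2 = -101.40 mGal
Δg_SB(B) = 978105.72 − 978360.75 + 0.3086×1064.0 − 0.04193×2.54×1064.0 = -40.00 mGal
Difference = -40.00 − (-101.40) = 61.40 mGal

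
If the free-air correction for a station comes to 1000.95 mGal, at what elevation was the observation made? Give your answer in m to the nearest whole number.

h = 1000.95 / 0.3086 = 3243.52 m

3244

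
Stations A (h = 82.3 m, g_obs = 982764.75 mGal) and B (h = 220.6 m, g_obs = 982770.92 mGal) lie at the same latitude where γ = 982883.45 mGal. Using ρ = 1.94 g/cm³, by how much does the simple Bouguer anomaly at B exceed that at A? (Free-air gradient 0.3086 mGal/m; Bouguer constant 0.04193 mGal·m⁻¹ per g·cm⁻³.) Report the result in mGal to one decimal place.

37.6

Δg_SB(A) = 982764.75 − 982883.45 + 0.3086×82.3 − 0.04193×1.94×82.3 = -100.00 mGal
Δg_SB(B) = 982770.92 − 982883.45 + 0.3086×220.6 − 0.04193×1.94×220.6 = -62.40 mGal
Difference = -62.40 − (-100.00) = 37.60 mGal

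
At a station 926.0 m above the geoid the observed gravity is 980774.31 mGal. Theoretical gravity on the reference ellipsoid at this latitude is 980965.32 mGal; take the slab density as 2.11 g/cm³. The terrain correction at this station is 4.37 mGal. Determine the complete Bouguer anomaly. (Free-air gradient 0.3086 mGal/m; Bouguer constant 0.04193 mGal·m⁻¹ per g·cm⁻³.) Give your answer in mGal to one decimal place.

Free-air correction = 0.3086 × 926.0 = 285.76 mGal
Free-air anomaly = 980774.31 − 980965.32 + (285.76) = 94.75 mGal
Bouguer slab correction = 0.04193 × 2.11 × 926.0 = 81.93 mGal
Simple Bouguer anomaly = 94.75 − (81.93) = 12.82 mGal
Complete Bouguer anomaly = 12.82 + 4.37 = 17.19 mGal

17.2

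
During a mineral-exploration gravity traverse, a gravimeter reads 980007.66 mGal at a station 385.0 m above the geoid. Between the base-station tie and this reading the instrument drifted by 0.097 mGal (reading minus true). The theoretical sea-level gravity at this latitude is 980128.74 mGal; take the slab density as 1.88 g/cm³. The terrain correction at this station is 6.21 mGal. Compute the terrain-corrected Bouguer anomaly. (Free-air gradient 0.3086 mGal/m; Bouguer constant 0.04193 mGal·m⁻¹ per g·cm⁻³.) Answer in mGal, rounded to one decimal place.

Drift-corrected reading = 980007.66 − (0.097) = 980007.563 mGal
Free-air correction = 0.3086 × 385.0 = 118.81 mGal
Free-air anomaly = 980007.563 − 980128.74 + (118.81) = -2.367 mGal
Bouguer slab correction = 0.04193 × 1.88 × 385.0 = 30.35 mGal
Simple Bouguer anomaly = -2.367 − (30.35) = -32.717 mGal
Complete Bouguer anomaly = -32.717 + 6.21 = -26.507 mGal

-26.5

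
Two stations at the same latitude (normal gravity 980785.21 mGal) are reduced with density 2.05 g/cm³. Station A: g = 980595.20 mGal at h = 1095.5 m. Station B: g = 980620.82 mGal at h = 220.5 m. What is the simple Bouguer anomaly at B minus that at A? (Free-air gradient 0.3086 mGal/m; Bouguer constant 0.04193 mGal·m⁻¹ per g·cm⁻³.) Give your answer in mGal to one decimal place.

Δg_SB(A) = 980595.20 − 980785.21 + 0.3086×1095.5 − 0.04193×2.05×1095.5 = 53.90 mGal
Δg_SB(B) = 980620.82 − 980785.21 + 0.3086×220.5 − 0.04193×2.05×220.5 = -115.30 mGal
Difference = -115.30 − (53.90) = -169.20 mGal

-169.2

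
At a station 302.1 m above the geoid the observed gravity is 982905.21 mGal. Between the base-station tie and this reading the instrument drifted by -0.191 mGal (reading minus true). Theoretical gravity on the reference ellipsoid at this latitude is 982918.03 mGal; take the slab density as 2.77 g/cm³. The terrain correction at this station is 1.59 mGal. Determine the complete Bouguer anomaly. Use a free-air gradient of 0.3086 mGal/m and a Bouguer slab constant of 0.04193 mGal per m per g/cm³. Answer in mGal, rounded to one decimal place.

Drift-corrected reading = 982905.21 − (-0.191) = 982905.401 mGal
Free-air correction = 0.3086 × 302.1 = 93.23 mGal
Free-air anomaly = 982905.401 − 982918.03 + (93.23) = 80.601 mGal
Bouguer slab correction = 0.04193 × 2.77 × 302.1 = 35.09 mGal
Simple Bouguer anomaly = 80.601 − (35.09) = 45.511 mGal
Complete Bouguer anomaly = 45.511 + 1.59 = 47.101 mGal

47.1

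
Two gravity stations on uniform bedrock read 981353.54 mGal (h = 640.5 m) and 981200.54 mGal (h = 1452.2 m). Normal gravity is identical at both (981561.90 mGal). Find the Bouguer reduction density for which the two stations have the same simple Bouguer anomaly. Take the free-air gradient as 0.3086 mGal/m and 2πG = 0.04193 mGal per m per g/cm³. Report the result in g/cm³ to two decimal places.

Δg_obs = 981200.54 − 981353.54 = -153.00 mGal over Δh = 1452.2 − 640.5 = 811.7 m
Equal Bouguer anomalies ⇒ Δg_obs + (0.3086 − 0.04193ρ)·Δh = 0
0.3086 − 0.04193ρ = −Δg_obs/Δh = 0.18849
ρ = (0.3086 − 0.18849) / 0.04193 = 2.86 g/cm³

2.86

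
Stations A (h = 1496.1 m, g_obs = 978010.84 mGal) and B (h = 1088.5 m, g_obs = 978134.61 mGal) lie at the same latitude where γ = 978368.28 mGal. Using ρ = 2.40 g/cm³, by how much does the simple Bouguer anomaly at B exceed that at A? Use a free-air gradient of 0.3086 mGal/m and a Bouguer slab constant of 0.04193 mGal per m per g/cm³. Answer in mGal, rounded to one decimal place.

39.0

Δg_SB(A) = 978010.84 − 978368.28 + 0.3086×1496.1 − 0.04193×2.40×1496.1 = -46.30 mGal
Δg_SB(B) = 978134.61 − 978368.28 + 0.3086×1088.5 − 0.04193×2.40×1088.5 = -7.30 mGal
Difference = -7.30 − (-46.30) = 39.00 mGal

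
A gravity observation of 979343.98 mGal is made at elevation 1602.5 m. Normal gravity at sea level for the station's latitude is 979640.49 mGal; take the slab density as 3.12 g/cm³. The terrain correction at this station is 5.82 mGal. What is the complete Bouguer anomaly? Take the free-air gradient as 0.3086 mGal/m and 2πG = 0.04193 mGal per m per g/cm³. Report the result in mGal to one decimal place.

-5.8

Free-air correction = 0.3086 × 1602.5 = 494.53 mGal
Free-air anomaly = 979343.98 − 979640.49 + (494.53) = 198.02 mGal
Bouguer slab correction = 0.04193 × 3.12 × 1602.5 = 209.64 mGal
Simple Bouguer anomaly = 198.02 − (209.64) = -11.62 mGal
Complete Bouguer anomaly = -11.62 + 5.82 = -5.80 mGal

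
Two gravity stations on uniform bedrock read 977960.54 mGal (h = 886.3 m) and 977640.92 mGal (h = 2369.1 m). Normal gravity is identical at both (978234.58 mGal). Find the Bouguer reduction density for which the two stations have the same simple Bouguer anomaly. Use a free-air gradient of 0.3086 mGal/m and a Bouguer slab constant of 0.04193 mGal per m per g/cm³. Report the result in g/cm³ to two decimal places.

Δg_obs = 977640.92 − 977960.54 = -319.62 mGal over Δh = 2369.1 − 886.3 = 1482.8 m
Equal Bouguer anomalies ⇒ Δg_obs + (0.3086 − 0.04193ρ)·Δh = 0
0.3086 − 0.04193ρ = −Δg_obs/Δh = 0.21555
ρ = (0.3086 − 0.21555) / 0.04193 = 2.22 g/cm³

2.22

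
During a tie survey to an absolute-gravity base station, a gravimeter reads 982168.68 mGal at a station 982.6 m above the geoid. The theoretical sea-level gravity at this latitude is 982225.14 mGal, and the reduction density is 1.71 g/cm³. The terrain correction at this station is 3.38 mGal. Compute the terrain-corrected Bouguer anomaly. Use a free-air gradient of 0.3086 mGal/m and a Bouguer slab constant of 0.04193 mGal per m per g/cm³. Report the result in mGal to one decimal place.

179.7

Free-air correction = 0.3086 × 982.6 = 303.23 mGal
Free-air anomaly = 982168.68 − 982225.14 + (303.23) = 246.77 mGal
Bouguer slab correction = 0.04193 × 1.71 × 982.6 = 70.45 mGal
Simple Bouguer anomaly = 246.77 − (70.45) = 176.32 mGal
Complete Bouguer anomaly = 176.32 + 3.38 = 179.70 mGal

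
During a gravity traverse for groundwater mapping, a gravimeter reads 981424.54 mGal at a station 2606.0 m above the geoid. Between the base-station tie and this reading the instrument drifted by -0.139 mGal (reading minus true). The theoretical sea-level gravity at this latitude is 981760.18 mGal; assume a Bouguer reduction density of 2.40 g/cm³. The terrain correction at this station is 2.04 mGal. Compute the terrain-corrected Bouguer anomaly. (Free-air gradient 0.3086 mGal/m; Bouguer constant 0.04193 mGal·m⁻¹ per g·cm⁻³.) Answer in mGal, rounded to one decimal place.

208.5

Drift-corrected reading = 981424.54 − (-0.139) = 981424.679 mGal
Free-air correction = 0.3086 × 2606.0 = 804.21 mGal
Free-air anomaly = 981424.679 − 981760.18 + (804.21) = 468.709 mGal
Bouguer slab correction = 0.04193 × 2.40 × 2606.0 = 262.25 mGal
Simple Bouguer anomaly = 468.709 − (262.25) = 206.459 mGal
Complete Bouguer anomaly = 206.459 + 2.04 = 208.499 mGal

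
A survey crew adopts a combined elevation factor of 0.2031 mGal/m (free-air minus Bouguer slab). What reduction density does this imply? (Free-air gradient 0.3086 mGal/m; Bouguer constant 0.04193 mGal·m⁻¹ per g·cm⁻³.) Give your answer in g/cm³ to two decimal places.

2.52

0.2031 = 0.3086 − 0.04193 × ρ
ρ = (0.3086 − 0.2031) / 0.04193 = 2.52 g/cm³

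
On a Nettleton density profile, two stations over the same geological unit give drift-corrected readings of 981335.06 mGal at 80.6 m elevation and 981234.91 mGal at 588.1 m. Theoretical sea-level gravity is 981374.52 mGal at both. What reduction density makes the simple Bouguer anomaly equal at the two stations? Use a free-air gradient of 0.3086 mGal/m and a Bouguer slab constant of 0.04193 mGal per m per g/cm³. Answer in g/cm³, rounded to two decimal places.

2.65

Δg_obs = 981234.91 − 981335.06 = -100.15 mGal over Δh = 588.1 − 80.6 = 507.5 m
Equal Bouguer anomalies ⇒ Δg_obs + (0.3086 − 0.04193ρ)·Δh = 0
0.3086 − 0.04193ρ = −Δg_obs/Δh = 0.19734
ρ = (0.3086 − 0.19734) / 0.04193 = 2.65 g/cm³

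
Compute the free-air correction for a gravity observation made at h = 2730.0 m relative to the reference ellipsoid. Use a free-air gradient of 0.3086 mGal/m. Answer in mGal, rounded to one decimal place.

Free-air correction = 0.3086 × 2730.0 = 842.5 mGal

842.5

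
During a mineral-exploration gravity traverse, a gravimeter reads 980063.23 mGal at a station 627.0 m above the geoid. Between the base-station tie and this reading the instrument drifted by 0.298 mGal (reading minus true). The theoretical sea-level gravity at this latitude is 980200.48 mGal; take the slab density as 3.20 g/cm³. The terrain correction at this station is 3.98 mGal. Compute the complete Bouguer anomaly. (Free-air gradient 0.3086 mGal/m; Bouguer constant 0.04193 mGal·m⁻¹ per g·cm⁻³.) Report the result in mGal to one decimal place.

-24.2

Drift-corrected reading = 980063.23 − (0.298) = 980062.932 mGal
Free-air correction = 0.3086 × 627.0 = 193.49 mGal
Free-air anomaly = 980062.932 − 980200.48 + (193.49) = 55.942 mGal
Bouguer slab correction = 0.04193 × 3.20 × 627.0 = 84.13 mGal
Simple Bouguer anomaly = 55.942 − (84.13) = -28.188 mGal
Complete Bouguer anomaly = -28.188 + 3.98 = -24.208 mGal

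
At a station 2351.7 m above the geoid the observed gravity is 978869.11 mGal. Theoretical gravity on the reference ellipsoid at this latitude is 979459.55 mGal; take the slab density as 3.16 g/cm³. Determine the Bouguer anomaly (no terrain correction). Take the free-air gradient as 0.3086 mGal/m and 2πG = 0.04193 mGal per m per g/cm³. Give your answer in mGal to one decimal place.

-176.3

Free-air correction = 0.3086 × 2351.7 = 725.73 mGal
Free-air anomaly = 978869.11 − 979459.55 + (725.73) = 135.29 mGal
Bouguer slab correction = 0.04193 × 3.16 × 2351.7 = 311.60 mGal
Simple Bouguer anomaly = 135.29 − (311.60) = -176.31 mGal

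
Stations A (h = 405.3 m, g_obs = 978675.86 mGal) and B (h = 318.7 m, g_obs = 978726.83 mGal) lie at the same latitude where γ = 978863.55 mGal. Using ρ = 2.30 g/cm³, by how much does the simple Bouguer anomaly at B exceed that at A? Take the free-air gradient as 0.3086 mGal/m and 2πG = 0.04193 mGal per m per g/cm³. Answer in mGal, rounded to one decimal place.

32.6

Δg_SB(A) = 978675.86 − 978863.55 + 0.3086×405.3 − 0.04193×2.30×405.3 = -101.70 mGal
Δg_SB(B) = 978726.83 − 978863.55 + 0.3086×318.7 − 0.04193×2.30×318.7 = -69.10 mGal
Difference = -69.10 − (-101.70) = 32.60 mGal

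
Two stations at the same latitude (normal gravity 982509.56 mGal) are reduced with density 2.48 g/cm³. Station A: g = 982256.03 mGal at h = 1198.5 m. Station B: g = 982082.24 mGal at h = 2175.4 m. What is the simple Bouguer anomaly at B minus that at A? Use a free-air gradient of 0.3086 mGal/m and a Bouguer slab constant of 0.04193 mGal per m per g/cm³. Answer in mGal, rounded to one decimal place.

Δg_SB(A) = 982256.03 − 982509.56 + 0.3086×1198.5 − 0.04193×2.48×1198.5 = -8.30 mGal
Δg_SB(B) = 982082.24 − 982509.56 + 0.3086×2175.4 − 0.04193×2.48×2175.4 = 17.80 mGal
Difference = 17.80 − (-8.30) = 26.10 mGal

26.1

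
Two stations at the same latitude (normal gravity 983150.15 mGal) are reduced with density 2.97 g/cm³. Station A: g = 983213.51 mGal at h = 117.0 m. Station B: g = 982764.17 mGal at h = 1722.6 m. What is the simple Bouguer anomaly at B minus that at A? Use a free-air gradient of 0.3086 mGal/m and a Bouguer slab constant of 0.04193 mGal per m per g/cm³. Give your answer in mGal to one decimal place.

-153.8

Δg_SB(A) = 983213.51 − 983150.15 + 0.3086×117.0 − 0.04193×2.97×117.0 = 84.90 mGal
Δg_SB(B) = 982764.17 − 983150.15 + 0.3086×1722.6 − 0.04193×2.97×1722.6 = -68.90 mGal
Difference = -68.90 − (84.90) = -153.80 mGal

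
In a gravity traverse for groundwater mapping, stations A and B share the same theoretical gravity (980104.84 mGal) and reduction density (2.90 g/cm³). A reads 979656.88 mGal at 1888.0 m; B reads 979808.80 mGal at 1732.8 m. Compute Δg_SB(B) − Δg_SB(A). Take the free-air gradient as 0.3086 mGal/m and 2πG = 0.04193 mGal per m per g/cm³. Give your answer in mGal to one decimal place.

122.9

Δg_SB(A) = 979656.88 − 980104.84 + 0.3086×1888.0 − 0.04193×2.90×1888.0 = -94.90 mGal
Δg_SB(B) = 979808.80 − 980104.84 + 0.3086×1732.8 − 0.04193×2.90×1732.8 = 28.00 mGal
Difference = 28.00 − (-94.90) = 122.90 mGal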